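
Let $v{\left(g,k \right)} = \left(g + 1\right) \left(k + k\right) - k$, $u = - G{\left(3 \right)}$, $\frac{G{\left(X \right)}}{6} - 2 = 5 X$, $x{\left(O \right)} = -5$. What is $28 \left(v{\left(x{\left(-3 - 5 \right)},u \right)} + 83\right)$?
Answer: $28028$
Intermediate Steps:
$G{\left(X \right)} = 12 + 30 X$ ($G{\left(X \right)} = 12 + 6 \cdot 5 X = 12 + 30 X$)
$u = -102$ ($u = - (12 + 30 \cdot 3) = - (12 + 90) = \left(-1\right) 102 = -102$)
$v{\left(g,k \right)} = - k + 2 k \left(1 + g\right)$ ($v{\left(g,k \right)} = \left(1 + g\right) 2 k - k = 2 k \left(1 + g\right) - k = - k + 2 k \left(1 + g\right)$)
$28 \left(v{\left(x{\left(-3 - 5 \right)},u \right)} + 83\right) = 28 \left(- 102 \left(1 + 2 \left(-5\right)\right) + 83\right) = 28 \left(- 102 \left(1 - 10\right) + 83\right) = 28 \left(\left(-102\right) \left(-9\right) + 83\right) = 28 \left(918 + 83\right) = 28 \cdot 1001 = 28028$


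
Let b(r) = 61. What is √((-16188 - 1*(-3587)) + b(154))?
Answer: 2*I*√3135 ≈ 111.98*I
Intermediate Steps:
√((-16188 - 1*(-3587)) + b(154)) = √((-16188 - 1*(-3587)) + 61) = √((-16188 + 3587) + 61) = √(-12601 + 61) = √(-12540) = 2*I*√3135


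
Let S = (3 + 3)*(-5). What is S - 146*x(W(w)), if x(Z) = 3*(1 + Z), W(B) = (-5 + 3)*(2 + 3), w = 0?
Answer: 3912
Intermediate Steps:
W(B) = -10 (W(B) = -2*5 = -10)
S = -30 (S = 6*(-5) = -30)
x(Z) = 3 + 3*Z
S - 146*x(W(w)) = -30 - 146*(3 + 3*(-10)) = -30 - 146*(3 - 30) = -30 - 146*(-27) = -30 + 3942 = 3912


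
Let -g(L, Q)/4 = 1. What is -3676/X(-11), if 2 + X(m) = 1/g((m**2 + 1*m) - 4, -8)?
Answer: 14704/9 ≈ 1633.8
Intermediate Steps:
g(L, Q) = -4 (g(L, Q) = -4*1 = -4)
X(m) = -9/4 (X(m) = -2 + 1/(-4) = -2 - 1/4 = -9/4)
-3676/X(-11) = -3676/(-9/4) = -3676*(-4/9) = 14704/9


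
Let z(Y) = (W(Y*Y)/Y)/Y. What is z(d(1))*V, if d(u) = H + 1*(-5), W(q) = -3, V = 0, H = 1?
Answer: 0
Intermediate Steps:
d(u) = -4 (d(u) = 1 + 1*(-5) = 1 - 5 = -4)
z(Y) = -3/Y² (z(Y) = (-3/Y)/Y = -3/Y²)
z(d(1))*V = -3/(-4)²*0 = -3*1/16*0 = -3/16*0 = 0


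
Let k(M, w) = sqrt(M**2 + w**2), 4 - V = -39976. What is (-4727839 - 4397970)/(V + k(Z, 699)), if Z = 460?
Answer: -364849843820/1597700199 + 9125809*sqrt(700201)/1597700199 ≈ -223.58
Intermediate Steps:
V = 39980 (V = 4 - 1*(-39976) = 4 + 39976 = 39980)
(-4727839 - 4397970)/(V + k(Z, 699)) = (-4727839 - 4397970)/(39980 + sqrt(460**2 + 699**2)) = -9125809/(39980 + sqrt(211600 + 488601)) = -9125809/(39980 + sqrt(700201))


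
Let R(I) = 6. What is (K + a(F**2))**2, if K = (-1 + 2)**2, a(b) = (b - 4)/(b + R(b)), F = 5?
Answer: 2704/961 ≈ 2.8137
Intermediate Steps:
a(b) = (-4 + b)/(6 + b) (a(b) = (b - 4)/(b + 6) = (-4 + b)/(6 + b))
K = 1 (K = 1**2 = 1)
(K + a(F**2))**2 = (1 + (-4 + 5**2)/(6 + 5**2))**2 = (1 + (-4 + 25)/(6 + 25))**2 = (1 + 21/31)**2 = (52/31)**2 = 2704/961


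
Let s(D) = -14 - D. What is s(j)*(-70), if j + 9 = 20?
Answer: 1750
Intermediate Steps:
j = 11 (j = -9 + 20 = 11)
s(j)*(-70) = (-14 - 1*11)*(-70) = (-14 - 11)*(-70) = -25*(-70) = 1750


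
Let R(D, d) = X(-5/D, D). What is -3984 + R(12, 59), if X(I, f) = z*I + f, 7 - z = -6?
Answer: -47729/12 ≈ -3977.4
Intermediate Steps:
z = 13 (z = 7 - 1*(-6) = 7 + 6 = 13)
X(I, f) = f + 13*I (X(I, f) = 13*I + f = f + 13*I)
R(D, d) = D - 65/D (R(D, d) = D + 13*(-5/D) = D - 65/D)
-3984 + R(12, 59) = -3984 + (12 - 65/12) = -3984 + 79/12 = -47729/12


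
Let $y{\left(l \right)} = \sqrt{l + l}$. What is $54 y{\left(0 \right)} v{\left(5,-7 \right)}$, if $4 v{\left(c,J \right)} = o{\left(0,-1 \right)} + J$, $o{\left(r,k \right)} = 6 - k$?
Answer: $0$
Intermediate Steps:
$v{\left(c,J \right)} = \frac{7}{4} + \frac{J}{4}$ ($v{\left(c,J \right)} = \frac{\left(6 - -1\right) + J}{4} = \frac{\left(6 + 1\right) + J}{4} = \frac{7 + J}{4} = \frac{7}{4} + \frac{J}{4}$)
$y{\left(l \right)} = \sqrt{2} \sqrt{l}$ ($y{\left(l \right)} = \sqrt{2 l} = \sqrt{2} \sqrt{l}$)
$54 y{\left(0 \right)} v{\left(5,-7 \right)} = 54 \sqrt{2} \sqrt{0} \left(\frac{7}{4} + \frac{1}{4} \left(-7\right)\right) = 54 \sqrt{2} \cdot 0 \left(\frac{7}{4} - \frac{7}{4}\right) = 54 \cdot 0 \cdot 0 = 0 \cdot 0 = 0$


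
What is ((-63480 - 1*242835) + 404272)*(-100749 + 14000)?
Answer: -8497671793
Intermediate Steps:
((-63480 - 1*242835) + 404272)*(-100749 + 14000) = ((-63480 - 242835) + 404272)*(-86749) = (-306315 + 404272)*(-86749) = 97957*(-86749) = -8497671793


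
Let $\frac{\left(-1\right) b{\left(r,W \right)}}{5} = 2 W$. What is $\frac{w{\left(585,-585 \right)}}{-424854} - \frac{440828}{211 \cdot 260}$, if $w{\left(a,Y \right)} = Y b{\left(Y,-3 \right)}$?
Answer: $- \frac{2587843696}{323715145} \approx -7.9942$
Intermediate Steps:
$b{\left(r,W \right)} = - 10 W$ ($b{\left(r,W \right)} = - 5 \cdot 2 W = - 10 W$)
$w{\left(a,Y \right)} = 30 Y$ ($w{\left(a,Y \right)} = Y \left(\left(-10\right) \left(-3\right)\right) = Y 30 = 30 Y$)
$\frac{w{\left(585,-585 \right)}}{-424854} - \frac{440828}{211 \cdot 260} = \frac{30 \left(-585\right)}{-424854} - \frac{440828}{211 \cdot 260} = \left(-17550\right) \left(- \frac{1}{424854}\right) - \frac{440828}{54860} = \frac{975}{23603} - \frac{110207}{13715} = - \frac{2587843696}{323715145}$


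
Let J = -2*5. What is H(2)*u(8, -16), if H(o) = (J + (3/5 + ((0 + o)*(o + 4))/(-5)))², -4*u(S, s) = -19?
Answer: 66139/100 ≈ 661.39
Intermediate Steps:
J = -10
u(S, s) = 19/4 (u(S, s) = -¼*(-19) = 19/4)
H(o) = (-47/5 - o*(4 + o)/5)² (H(o) = (-10 + (3/5 + ((0 + o)*(o + 4))/(-5)))² = (-10 + (3*(⅕) + (o*(4 + o))*(-⅕)))² = (-10 + (⅗ - o*(4 + o)/5))² = (-47/5 - o*(4 + o)/5)²)
H(2)*u(8, -16) = ((47 + 2² + 4*2)²/25)*(19/4) = ((47 + 4 + 8)²/25)*(19/4) = ((1/25)*59²)*(19/4) = ((1/25)*3481)*(19/4) = (3481/25)*(19/4) = 66139/100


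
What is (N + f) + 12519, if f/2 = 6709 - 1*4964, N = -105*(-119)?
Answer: 28504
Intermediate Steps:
N = 12495
f = 3490 (f = 2*(6709 - 1*4964) = 2*(6709 - 4964) = 2*1745 = 3490)
(N + f) + 12519 = (12495 + 3490) + 12519 = 15985 + 12519 = 28504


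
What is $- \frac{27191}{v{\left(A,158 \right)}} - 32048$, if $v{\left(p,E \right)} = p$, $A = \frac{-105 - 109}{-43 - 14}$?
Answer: $- \frac{8408159}{214} \approx -39290.0$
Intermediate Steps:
$A = \frac{214}{57}$ ($A = - \frac{214}{-57} = \left(-214\right) \left(- \frac{1}{57}\right) = \frac{214}{57} \approx 3.7544$)
$- \frac{27191}{v{\left(A,158 \right)}} - 32048 = - \frac{27191}{\frac{214}{57}} - 32048 = \left(-27191\right) \frac{57}{214} - 32048 = - \frac{1549887}{214} - 32048 = - \frac{8408159}{214}$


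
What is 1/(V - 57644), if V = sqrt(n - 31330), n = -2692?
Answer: -28822/1661432379 - I*sqrt(34022)/3322864758 ≈ -1.7348e-5 - 5.5509e-8*I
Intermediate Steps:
V = I*sqrt(34022) (V = sqrt(-2692 - 31330) = sqrt(-34022) = I*sqrt(34022) ≈ 184.45*I)
1/(V - 57644) = 1/(I*sqrt(34022) - 57644) = 1/(-57644 + I*sqrt(34022))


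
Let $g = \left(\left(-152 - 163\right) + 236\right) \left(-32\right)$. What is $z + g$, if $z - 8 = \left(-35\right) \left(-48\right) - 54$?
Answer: $4162$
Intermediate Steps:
$g = 2528$ ($g = \left(\left(-152 - 163\right) + 236\right) \left(-32\right) = \left(-315 + 236\right) \left(-32\right) = \left(-79\right) \left(-32\right) = 2528$)
$z = 1634$ ($z = 8 - -1626 = 8 + \left(1680 - 54\right) = 8 + 1626 = 1634$)
$z + g = 1634 + 2528 = 4162$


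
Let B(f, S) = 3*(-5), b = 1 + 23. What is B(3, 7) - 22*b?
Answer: -543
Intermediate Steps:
b = 24
B(f, S) = -15
B(3, 7) - 22*b = -15 - 22*24 = -15 - 528 = -543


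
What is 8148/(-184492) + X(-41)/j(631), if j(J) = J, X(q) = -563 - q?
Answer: -3623079/4157659 ≈ -0.87142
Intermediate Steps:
8148/(-184492) + X(-41)/j(631) = 8148/(-184492) + (-563 - 1*(-41))/631 = 8148*(-1/184492) + (-563 + 41)*(1/631) = -291/6589 - 522*1/631 = -291/6589 - 522/631 = -3623079/4157659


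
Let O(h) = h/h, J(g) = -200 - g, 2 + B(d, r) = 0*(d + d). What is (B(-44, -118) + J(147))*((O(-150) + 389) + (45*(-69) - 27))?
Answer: 956958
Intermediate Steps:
B(d, r) = -2 (B(d, r) = -2 + 0*(d + d) = -2 + 0*(2*d) = -2 + 0 = -2)
O(h) = 1
(B(-44, -118) + J(147))*((O(-150) + 389) + (45*(-69) - 27)) = (-2 + (-200 - 1*147))*((1 + 389) + (45*(-69) - 27)) = (-2 + (-200 - 147))*(390 + (-3105 - 27)) = (-2 - 347)*(390 - 3132) = -349*(-2742) = 956958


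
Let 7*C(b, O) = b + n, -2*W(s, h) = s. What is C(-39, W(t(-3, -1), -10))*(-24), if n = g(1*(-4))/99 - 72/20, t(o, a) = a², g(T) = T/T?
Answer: 168656/1155 ≈ 146.02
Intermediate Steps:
g(T) = 1
W(s, h) = -s/2
n = -1777/495 (n = 1/99 - 72/20 = 1*(1/99) - 72*1/20 = 1/99 - 18/5 = -1777/495 ≈ -3.5899)
C(b, O) = -1777/3465 + b/7 (C(b, O) = (b - 1777/495)/7 = (-1777/495 + b)/7 = -1777/3465 + b/7)
C(-39, W(t(-3, -1), -10))*(-24) = (-1777/3465 + (⅐)*(-39))*(-24) = (-1777/3465 - 39/7)*(-24) = -21082/3465*(-24) = 168656/1155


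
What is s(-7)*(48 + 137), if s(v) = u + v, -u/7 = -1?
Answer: 0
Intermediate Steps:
u = 7 (u = -7*(-1) = 7)
s(v) = 7 + v
s(-7)*(48 + 137) = (7 - 7)*(48 + 137) = 0*185 = 0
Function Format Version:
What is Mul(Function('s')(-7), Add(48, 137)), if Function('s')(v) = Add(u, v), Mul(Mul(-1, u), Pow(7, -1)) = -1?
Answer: 0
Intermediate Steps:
u = 7 (u = Mul(-7, -1) = 7)
Function('s')(v) = Add(7, v)
Mul(Function('s')(-7), Add(48, 137)) = Mul(Add(7, -7), Add(48, 137)) = Mul(0, 185) = 0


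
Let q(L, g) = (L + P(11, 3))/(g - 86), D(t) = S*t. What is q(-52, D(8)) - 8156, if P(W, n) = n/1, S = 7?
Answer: -244631/30 ≈ -8154.4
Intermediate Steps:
P(W, n) = n (P(W, n) = n*1 = n)
D(t) = 7*t
q(L, g) = (3 + L)/(-86 + g) (q(L, g) = (L + 3)/(g - 86) = (3 + L)/(-86 + g))
q(-52, D(8)) - 8156 = (3 - 52)/(-86 + 7*8) - 8156 = -49/(-86 + 56) - 8156 = -49/(-30) - 8156 = -1/30*(-49) - 8156 = 49/30 - 8156 = -244631/30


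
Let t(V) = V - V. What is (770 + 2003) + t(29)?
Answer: 2773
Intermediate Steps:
t(V) = 0
(770 + 2003) + t(29) = (770 + 2003) + 0 = 2773 + 0 = 2773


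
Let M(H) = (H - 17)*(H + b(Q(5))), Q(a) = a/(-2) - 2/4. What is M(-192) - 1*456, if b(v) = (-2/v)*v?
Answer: 40090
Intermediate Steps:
Q(a) = -½ - a/2 (Q(a) = a*(-½) - 2*¼ = -a/2 - ½ = -½ - a/2)
b(v) = -2
M(H) = (-17 + H)*(-2 + H) (M(H) = (H - 17)*(H - 2) = (-17 + H)*(-2 + H))
M(-192) - 1*456 = (34 + (-192)² - 19*(-192)) - 1*456 = (34 + 36864 + 3648) - 456 = 40546 - 456 = 40090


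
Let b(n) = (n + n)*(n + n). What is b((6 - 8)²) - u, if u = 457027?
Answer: -456963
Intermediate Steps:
b(n) = 4*n² (b(n) = (2*n)*(2*n) = 4*n²)
b((6 - 8)²) - u = 4*((6 - 8)²)² - 1*457027 = 4*((-2)²)² - 457027 = 4*4² - 457027 = 4*16 - 457027 = 64 - 457027 = -456963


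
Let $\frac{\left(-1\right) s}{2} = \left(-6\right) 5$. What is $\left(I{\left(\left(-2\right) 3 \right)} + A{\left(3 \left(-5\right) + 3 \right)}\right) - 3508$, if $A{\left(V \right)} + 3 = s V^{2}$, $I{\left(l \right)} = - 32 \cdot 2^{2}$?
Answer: $5001$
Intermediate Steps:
$s = 60$ ($s = - 2 \left(\left(-6\right) 5\right) = \left(-2\right) \left(-30\right) = 60$)
$I{\left(l \right)} = -128$ ($I{\left(l \right)} = \left(-32\right) 4 = -128$)
$A{\left(V \right)} = -3 + 60 V^{2}$
$\left(I{\left(\left(-2\right) 3 \right)} + A{\left(3 \left(-5\right) + 3 \right)}\right) - 3508 = \left(-128 - \left(3 - 60 \left(3 \left(-5\right) + 3\right)^{2}\right)\right) - 3508 = \left(-128 - \left(3 - 60 \left(-15 + 3\right)^{2}\right)\right) - 3508 = \left(-128 - \left(3 - 60 \left(-12\right)^{2}\right)\right) - 3508 = \left(-128 + \left(-3 + 60 \cdot 144\right)\right) - 3508 = \left(-128 + \left(-3 + 8640\right)\right) - 3508 = \left(-128 + 8637\right) - 3508 = 8509 - 3508 = 5001$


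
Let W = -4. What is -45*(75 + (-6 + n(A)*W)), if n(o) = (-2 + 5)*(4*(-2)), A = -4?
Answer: -7425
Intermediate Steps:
n(o) = -24 (n(o) = 3*(-8) = -24)
-45*(75 + (-6 + n(A)*W)) = -45*(75 + (-6 - 24*(-4))) = -45*(75 + (-6 + 96)) = -45*(75 + 90) = -45*165 = -7425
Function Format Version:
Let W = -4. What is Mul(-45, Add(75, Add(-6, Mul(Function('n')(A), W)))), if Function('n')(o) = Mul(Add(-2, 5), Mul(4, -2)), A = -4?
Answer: -7425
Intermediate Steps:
Function('n')(o) = -24 (Function('n')(o) = Mul(3, -8) = -24)
Mul(-45, Add(75, Add(-6, Mul(Function('n')(A), W)))) = Mul(-45, Add(75, Add(-6, Mul(-24, -4)))) = Mul(-45, Add(75, Add(-6, 96))) = Mul(-45, Add(75, 90)) = Mul(-45, 165) = -7425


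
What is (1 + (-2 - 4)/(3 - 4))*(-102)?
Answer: -714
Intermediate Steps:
(1 + (-2 - 4)/(3 - 4))*(-102) = (1 - 6/(-1))*(-102) = (1 - 6*(-1))*(-102) = (1 + 6)*(-102) = 7*(-102) = -714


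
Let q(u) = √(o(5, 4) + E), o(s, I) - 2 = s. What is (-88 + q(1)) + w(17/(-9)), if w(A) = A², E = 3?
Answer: -6839/81 + √10 ≈ -81.270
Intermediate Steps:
o(s, I) = 2 + s
q(u) = √10 (q(u) = √((2 + 5) + 3) = √(7 + 3) = √10)
(-88 + q(1)) + w(17/(-9)) = (-88 + √10) + (17/(-9))² = (-88 + √10) + (17*(-⅑))² = (-88 + √10) + (-17/9)² = (-88 + √10) + 289/81 = -6839/81 + √10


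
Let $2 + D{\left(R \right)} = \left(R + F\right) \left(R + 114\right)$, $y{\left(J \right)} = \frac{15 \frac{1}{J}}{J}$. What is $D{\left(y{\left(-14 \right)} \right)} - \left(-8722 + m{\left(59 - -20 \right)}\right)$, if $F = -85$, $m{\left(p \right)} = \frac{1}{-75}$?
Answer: $- \frac{2788314209}{2881200} \approx -967.76$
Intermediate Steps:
$m{\left(p \right)} = - \frac{1}{75}$
$y{\left(J \right)} = \frac{15}{J^{2}}$
$D{\left(R \right)} = -2 + \left(-85 + R\right) \left(114 + R\right)$ ($D{\left(R \right)} = -2 + \left(R - 85\right) \left(R + 114\right) = -2 + \left(-85 + R\right) \left(114 + R\right)$)
$D{\left(y{\left(-14 \right)} \right)} - \left(-8722 + m{\left(59 - -20 \right)}\right) = \left(-9692 + \left(\frac{15}{196}\right)^{2} + 29 \cdot \frac{15}{196}\right) + \left(8722 - - \frac{1}{75}\right) = \left(-9692 + \left(15 \cdot \frac{1}{196}\right)^{2} + 29 \cdot 15 \cdot \frac{1}{196}\right) + \left(8722 + \frac{1}{75}\right) = \left(-9692 + \left(\frac{15}{196}\right)^{2} + 29 \cdot \frac{15}{196}\right) + \frac{654151}{75} = \left(-9692 + \frac{225}{38416} + \frac{435}{196}\right) + \frac{654151}{75} = - \frac{372242387}{38416} + \frac{654151}{75} = - \frac{2788314209}{2881200}$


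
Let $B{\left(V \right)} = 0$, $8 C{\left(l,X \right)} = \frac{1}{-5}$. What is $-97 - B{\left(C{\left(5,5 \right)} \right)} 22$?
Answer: $-97$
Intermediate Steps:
$C{\left(l,X \right)} = - \frac{1}{40}$ ($C{\left(l,X \right)} = \frac{1}{8 \left(-5\right)} = \frac{1}{8} \left(- \frac{1}{5}\right) = - \frac{1}{40}$)
$-97 - B{\left(C{\left(5,5 \right)} \right)} 22 = -97 - 0 \cdot 22 = -97 - 0 = -97 + 0 = -97$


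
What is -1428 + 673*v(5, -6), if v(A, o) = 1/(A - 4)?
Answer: -755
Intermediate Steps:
v(A, o) = 1/(-4 + A)
-1428 + 673*v(5, -6) = -1428 + 673/(-4 + 5) = -1428 + 673/1 = -1428 + 673*1 = -1428 + 673 = -755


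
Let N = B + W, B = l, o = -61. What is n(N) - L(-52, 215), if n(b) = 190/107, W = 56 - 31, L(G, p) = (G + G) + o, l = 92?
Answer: 17845/107 ≈ 166.78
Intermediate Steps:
L(G, p) = -61 + 2*G (L(G, p) = (G + G) - 61 = 2*G - 61 = -61 + 2*G)
W = 25
B = 92
N = 117 (N = 92 + 25 = 117)
n(b) = 190/107 (n(b) = 190*(1/107) = 190/107)
n(N) - L(-52, 215) = 190/107 - (-61 + 2*(-52)) = 190/107 - (-61 - 104) = 190/107 - 1*(-165) = 190/107 + 165 = 17845/107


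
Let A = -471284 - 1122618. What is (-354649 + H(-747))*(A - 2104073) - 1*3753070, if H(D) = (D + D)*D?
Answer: -2815527280845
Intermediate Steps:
H(D) = 2*D² (H(D) = (2*D)*D = 2*D²)
A = -1593902
(-354649 + H(-747))*(A - 2104073) - 1*3753070 = (-354649 + 2*(-747)²)*(-1593902 - 2104073) - 1*3753070 = (-354649 + 2*558009)*(-3697975) - 3753070 = (-354649 + 1116018)*(-3697975) - 3753070 = 761369*(-3697975) - 3753070 = -2815523527775 - 3753070 = -2815527280845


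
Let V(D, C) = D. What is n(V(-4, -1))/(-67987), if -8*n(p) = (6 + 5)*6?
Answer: 33/271948 ≈ 0.00012135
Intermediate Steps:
n(p) = -33/4 (n(p) = -(6 + 5)*6/8 = -11*6/8 = -1/8*66 = -33/4)
n(V(-4, -1))/(-67987) = -33/4/(-67987) = -33/4*(-1/67987) = 33/271948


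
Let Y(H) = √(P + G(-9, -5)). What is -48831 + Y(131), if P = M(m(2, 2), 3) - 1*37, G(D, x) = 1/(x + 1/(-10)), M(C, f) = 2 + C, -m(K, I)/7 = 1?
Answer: -48831 + 2*I*√27438/51 ≈ -48831.0 + 6.4958*I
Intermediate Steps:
m(K, I) = -7 (m(K, I) = -7*1 = -7)
G(D, x) = 1/(-⅒ + x) (G(D, x) = 1/(x - ⅒) = 1/(-⅒ + x))
P = -42 (P = (2 - 7) - 1*37 = -5 - 37 = -42)
Y(H) = 2*I*√27438/51 (Y(H) = √(-42 + 10/(-1 + 10*(-5))) = √(-42 + 10/(-1 - 50)) = √(-42 + 10/(-51)) = √(-42 + 10*(-1/51)) = √(-42 - 10/51) = √(-2152/51) = 2*I*√27438/51)
-48831 + Y(131) = -48831 + 2*I*√27438/51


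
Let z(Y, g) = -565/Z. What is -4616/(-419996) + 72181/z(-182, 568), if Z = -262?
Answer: 1985681050588/59324435 ≈ 33472.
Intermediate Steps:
z(Y, g) = 565/262 (z(Y, g) = -565/(-262) = -565*(-1/262) = 565/262)
-4616/(-419996) + 72181/z(-182, 568) = -4616/(-419996) + 72181/(565/262) = -4616*(-1/419996) + 72181*(262/565) = 1154/104999 + 18911422/565 = 1985681050588/59324435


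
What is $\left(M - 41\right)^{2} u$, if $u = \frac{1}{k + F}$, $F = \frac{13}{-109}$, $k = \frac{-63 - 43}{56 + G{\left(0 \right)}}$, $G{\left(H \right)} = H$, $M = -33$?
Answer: $- \frac{16712752}{6141} \approx -2721.5$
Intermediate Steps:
$k = - \frac{53}{28}$ ($k = \frac{-63 - 43}{56 + 0} = - \frac{106}{56} = \left(-106\right) \frac{1}{56} = - \frac{53}{28} \approx -1.8929$)
$F = - \frac{13}{109}$ ($F = 13 \left(- \frac{1}{109}\right) = - \frac{13}{109} \approx -0.11927$)
$u = - \frac{3052}{6141}$ ($u = \frac{1}{- \frac{53}{28} - \frac{13}{109}} = \frac{1}{- \frac{6141}{3052}} = - \frac{3052}{6141} \approx -0.49699$)
$\left(M - 41\right)^{2} u = \left(-33 - 41\right)^{2} \left(- \frac{3052}{6141}\right) = \left(-74\right)^{2} \left(- \frac{3052}{6141}\right) = 5476 \left(- \frac{3052}{6141}\right) = - \frac{16712752}{6141}$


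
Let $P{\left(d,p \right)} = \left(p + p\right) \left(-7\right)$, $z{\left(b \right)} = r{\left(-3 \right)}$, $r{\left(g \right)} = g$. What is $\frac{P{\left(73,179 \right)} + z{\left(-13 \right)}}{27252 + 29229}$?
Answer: $- \frac{2509}{56481} \approx -0.044422$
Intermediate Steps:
$z{\left(b \right)} = -3$
$P{\left(d,p \right)} = - 14 p$ ($P{\left(d,p \right)} = 2 p \left(-7\right) = - 14 p$)
$\frac{P{\left(73,179 \right)} + z{\left(-13 \right)}}{27252 + 29229} = \frac{\left(-14\right) 179 - 3}{27252 + 29229} = \frac{-2506 - 3}{56481} = \left(-2509\right) \frac{1}{56481} = - \frac{2509}{56481}$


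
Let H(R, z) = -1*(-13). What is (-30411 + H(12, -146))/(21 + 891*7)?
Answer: -15199/3129 ≈ -4.8575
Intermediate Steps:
H(R, z) = 13
(-30411 + H(12, -146))/(21 + 891*7) = (-30411 + 13)/(21 + 891*7) = -30398/(21 + 6237) = -30398/6258 = -30398*1/6258 = -15199/3129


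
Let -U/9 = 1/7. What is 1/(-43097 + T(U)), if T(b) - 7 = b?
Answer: -7/301639 ≈ -2.3207e-5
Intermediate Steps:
U = -9/7 ≈ -1.2857
T(b) = 7 + b
1/(-43097 + T(U)) = 1/(-43097 + (7 - 9/7)) = 1/(-43097 + 40/7) = 1/(-301639/7) = -7/301639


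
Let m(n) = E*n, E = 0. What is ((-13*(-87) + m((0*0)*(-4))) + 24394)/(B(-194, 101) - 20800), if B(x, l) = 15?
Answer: -5105/4157 ≈ -1.2280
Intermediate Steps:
m(n) = 0 (m(n) = 0*n = 0)
((-13*(-87) + m((0*0)*(-4))) + 24394)/(B(-194, 101) - 20800) = ((-13*(-87) + 0) + 24394)/(15 - 20800) = ((1131 + 0) + 24394)/(-20785) = (1131 + 24394)*(-1/20785) = 25525*(-1/20785) = -5105/4157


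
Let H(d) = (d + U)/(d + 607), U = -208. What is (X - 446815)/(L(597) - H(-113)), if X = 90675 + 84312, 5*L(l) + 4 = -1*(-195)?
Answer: -671415160/95959 ≈ -6996.9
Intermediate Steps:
L(l) = 191/5 (L(l) = -⅘ + (-1*(-195))/5 = -⅘ + (⅕)*195 = -⅘ + 39 = 191/5)
X = 174987
H(d) = (-208 + d)/(607 + d) (H(d) = (d - 208)/(d + 607) = (-208 + d)/(607 + d))
(X - 446815)/(L(597) - H(-113)) = (174987 - 446815)/(191/5 - (-208 - 113)/(607 - 113)) = -271828/(191/5 - (-321)/494) = -271828/(191/5 - 1*(-321/494)) = -271828/(191/5 + 321/494) = -271828/95959/2470 = -271828*2470/95959 = -671415160/95959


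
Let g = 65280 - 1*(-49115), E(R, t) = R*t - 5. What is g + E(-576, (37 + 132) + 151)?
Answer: -69930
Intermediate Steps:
E(R, t) = -5 + R*t
g = 114395 (g = 65280 + 49115 = 114395)
g + E(-576, (37 + 132) + 151) = 114395 + (-5 - 576*((37 + 132) + 151)) = 114395 + (-5 - 576*(169 + 151)) = 114395 + (-5 - 576*320) = 114395 + (-5 - 184320) = 114395 - 184325 = -69930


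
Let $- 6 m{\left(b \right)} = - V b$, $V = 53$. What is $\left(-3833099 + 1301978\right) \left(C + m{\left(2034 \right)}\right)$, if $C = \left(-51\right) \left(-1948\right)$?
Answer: $-296938460115$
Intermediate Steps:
$C = 99348$
$m{\left(b \right)} = \frac{53 b}{6}$ ($m{\left(b \right)} = - \frac{\left(-1\right) 53 b}{6} = - \frac{\left(-53\right) b}{6} = \frac{53 b}{6}$)
$\left(-3833099 + 1301978\right) \left(C + m{\left(2034 \right)}\right) = \left(-3833099 + 1301978\right) \left(99348 + \frac{53}{6} \cdot 2034\right) = - 2531121 \left(99348 + 17967\right) = \left(-2531121\right) 117315 = -296938460115$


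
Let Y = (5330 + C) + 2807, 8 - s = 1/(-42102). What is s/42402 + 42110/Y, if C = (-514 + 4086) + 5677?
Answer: 37590503529401/15518821871772 ≈ 2.4223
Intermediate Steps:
C = 9249 (C = 3572 + 5677 = 9249)
s = 336817/42102 (s = 8 - 1/(-42102) = 8 - 1*(-1/42102) = 8 + 1/42102 = 336817/42102 ≈ 8.0000)
Y = 17386 (Y = (5330 + 9249) + 2807 = 14579 + 2807 = 17386)
s/42402 + 42110/Y = (336817/42102)/42402 + 42110/17386 = (336817/42102)*(1/42402) + 42110*(1/17386) = 336817/1785209004 + 21055/8693 = 37590503529401/15518821871772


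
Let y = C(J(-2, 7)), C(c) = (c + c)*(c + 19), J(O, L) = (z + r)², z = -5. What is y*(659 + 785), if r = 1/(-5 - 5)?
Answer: 4226263461/1250 ≈ 3.3810e+6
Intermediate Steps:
r = -⅒ (r = 1/(-10) = -⅒ ≈ -0.10000)
J(O, L) = 2601/100 (J(O, L) = (-5 - ⅒)² = (-51/10)² = 2601/100)
C(c) = 2*c*(19 + c) (C(c) = (2*c)*(19 + c) = 2*c*(19 + c))
y = 11707101/5000 (y = 2*(2601/100)*(19 + 2601/100) = 2*(2601/100)*(4501/100) = 11707101/5000 ≈ 2341.4)
y*(659 + 785) = 11707101*(659 + 785)/5000 = (11707101/5000)*1444 = 4226263461/1250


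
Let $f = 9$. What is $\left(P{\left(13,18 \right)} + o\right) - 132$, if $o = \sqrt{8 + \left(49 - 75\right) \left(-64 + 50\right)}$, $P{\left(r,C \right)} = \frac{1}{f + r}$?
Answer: $- \frac{2903}{22} + 2 \sqrt{93} \approx -112.67$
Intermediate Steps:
$P{\left(r,C \right)} = \frac{1}{9 + r}$
$o = 2 \sqrt{93}$ ($o = \sqrt{8 - -364} = \sqrt{8 + 364} = \sqrt{372} = 2 \sqrt{93} \approx 19.287$)
$\left(P{\left(13,18 \right)} + o\right) - 132 = \left(\frac{1}{9 + 13} + 2 \sqrt{93}\right) - 132 = \left(\frac{1}{22} + 2 \sqrt{93}\right) - 132 = - \frac{2903}{22} + 2 \sqrt{93}$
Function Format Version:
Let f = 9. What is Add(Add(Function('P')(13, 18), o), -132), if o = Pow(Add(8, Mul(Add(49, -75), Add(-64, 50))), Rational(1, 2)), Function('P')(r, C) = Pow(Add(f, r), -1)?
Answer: Add(Rational(-2903, 22), Mul(2, Pow(93, Rational(1, 2)))) ≈ -112.67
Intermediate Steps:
Function('P')(r, C) = Pow(Add(9, r), -1)
o = Mul(2, Pow(93, Rational(1, 2))) (o = Pow(Add(8, Mul(-26, -14)), Rational(1, 2)) = Pow(Add(8, 364), Rational(1, 2)) = Pow(372, Rational(1, 2)) = Mul(2, Pow(93, Rational(1, 2))) ≈ 19.287)
Add(Add(Function('P')(13, 18), o), -132) = Add(Add(Pow(Add(9, 13), -1), Mul(2, Pow(93, Rational(1, 2)))), -132) = Add(Add(Pow(22, -1), Mul(2, Pow(93, Rational(1, 2)))), -132) = Add(Add(Rational(1, 22), Mul(2, Pow(93, Rational(1, 2)))), -132) = Add(Rational(-2903, 22), Mul(2, Pow(93, Rational(1, 2))))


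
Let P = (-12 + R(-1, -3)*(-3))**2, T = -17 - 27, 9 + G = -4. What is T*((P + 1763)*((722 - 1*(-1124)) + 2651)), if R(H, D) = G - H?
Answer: -462813252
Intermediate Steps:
G = -13 (G = -9 - 4 = -13)
R(H, D) = -13 - H
T = -44
P = 576 (P = (-12 + (-13 - 1*(-1))*(-3))**2 = (-12 + (-13 + 1)*(-3))**2 = (-12 - 12*(-3))**2 = (-12 + 36)**2 = 24**2 = 576)
T*((P + 1763)*((722 - 1*(-1124)) + 2651)) = -44*(576 + 1763)*((722 - 1*(-1124)) + 2651) = -102916*((722 + 1124) + 2651) = -102916*(1846 + 2651) = -102916*4497 = -44*10518483 = -462813252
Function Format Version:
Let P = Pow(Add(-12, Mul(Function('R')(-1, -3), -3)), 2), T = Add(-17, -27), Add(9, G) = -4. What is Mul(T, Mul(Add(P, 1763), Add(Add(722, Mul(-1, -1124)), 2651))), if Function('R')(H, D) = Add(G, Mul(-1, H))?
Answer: -462813252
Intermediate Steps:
G = -13 (G = Add(-9, -4) = -13)
Function('R')(H, D) = Add(-13, Mul(-1, H))
T = -44
P = 576 (P = Pow(Add(-12, Mul(Add(-13, Mul(-1, -1)), -3)), 2) = Pow(Add(-12, Mul(Add(-13, 1), -3)), 2) = Pow(Add(-12, Mul(-12, -3)), 2) = Pow(Add(-12, 36), 2) = Pow(24, 2) = 576)
Mul(T, Mul(Add(P, 1763), Add(Add(722, Mul(-1, -1124)), 2651))) = Mul(-44, Mul(Add(576, 1763), Add(Add(722, Mul(-1, -1124)), 2651))) = Mul(-44, Mul(2339, Add(Add(722, 1124), 2651))) = Mul(-44, Mul(2339, Add(1846, 2651))) = Mul(-44, Mul(2339, 4497)) = Mul(-44, 10518483) = -462813252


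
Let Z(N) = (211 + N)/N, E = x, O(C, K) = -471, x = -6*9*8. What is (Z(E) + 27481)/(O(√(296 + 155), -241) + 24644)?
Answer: 11872013/10442736 ≈ 1.1369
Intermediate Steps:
x = -432 (x = -54*8 = -432)
E = -432
Z(N) = (211 + N)/N
(Z(E) + 27481)/(O(√(296 + 155), -241) + 24644) = ((211 - 432)/(-432) + 27481)/(-471 + 24644) = (-1/432*(-221) + 27481)/24173 = (221/432 + 27481)*(1/24173) = (11872013/432)*(1/24173) = 11872013/10442736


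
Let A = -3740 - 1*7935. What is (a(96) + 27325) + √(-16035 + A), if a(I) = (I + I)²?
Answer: 64189 + I*√27710 ≈ 64189.0 + 166.46*I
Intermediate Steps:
A = -11675 (A = -3740 - 7935 = -11675)
a(I) = 4*I² (a(I) = (2*I)² = 4*I²)
(a(96) + 27325) + √(-16035 + A) = (4*96² + 27325) + √(-16035 - 11675) = (4*9216 + 27325) + √(-27710) = (36864 + 27325) + I*√27710 = 64189 + I*√27710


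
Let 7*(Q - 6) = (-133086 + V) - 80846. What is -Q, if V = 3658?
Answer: 210232/7 ≈ 30033.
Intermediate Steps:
Q = -210232/7 (Q = 6 + ((-133086 + 3658) - 80846)/7 = 6 + (-129428 - 80846)/7 = 6 + (⅐)*(-210274) = 6 - 210274/7 = -210232/7 ≈ -30033.)
-Q = -1*(-210232/7) = 210232/7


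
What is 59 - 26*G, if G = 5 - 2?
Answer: -19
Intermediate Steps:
G = 3
59 - 26*G = 59 - 26*3 = 59 - 78 = -19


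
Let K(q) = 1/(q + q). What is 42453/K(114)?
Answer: 9679284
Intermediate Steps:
K(q) = 1/(2*q)
42453/K(114) = 42453/(((½)/114)) = 42453/(((½)*(1/114))) = 42453/(1/228) = 42453*228 = 9679284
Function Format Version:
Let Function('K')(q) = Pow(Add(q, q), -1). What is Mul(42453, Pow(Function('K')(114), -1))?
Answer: 9679284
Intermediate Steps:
Function('K')(q) = Mul(Rational(1, 2), Pow(q, -1)) (Function('K')(q) = Pow(Mul(2, q), -1) = Mul(Rational(1, 2), Pow(q, -1)))
Mul(42453, Pow(Function('K')(114), -1)) = Mul(42453, Pow(Mul(Rational(1, 2), Pow(114, -1)), -1)) = Mul(42453, Pow(Mul(Rational(1, 2), Rational(1, 114)), -1)) = Mul(42453, Pow(Rational(1, 228), -1)) = Mul(42453, 228) = 9679284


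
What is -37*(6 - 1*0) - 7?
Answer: -229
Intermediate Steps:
-37*(6 - 1*0) - 7 = -37*(6 + 0) - 7 = -37*6 - 7 = -222 - 7 = -229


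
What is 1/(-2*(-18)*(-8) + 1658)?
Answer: 1/1370 ≈ 0.00072993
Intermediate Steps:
1/(-2*(-18)*(-8) + 1658) = 1/(36*(-8) + 1658) = 1/(-288 + 1658) = 1/1370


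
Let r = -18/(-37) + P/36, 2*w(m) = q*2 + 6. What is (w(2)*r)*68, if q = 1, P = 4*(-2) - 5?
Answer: 11356/333 ≈ 34.102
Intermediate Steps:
P = -13 (P = -8 - 5 = -13)
w(m) = 4 (w(m) = (1*2 + 6)/2 = (2 + 6)/2 = (½)*8 = 4)
r = 167/1332 (r = -18/(-37) - 13/36 = -18*(-1/37) - 13*1/36 = 18/37 - 13/36 = 167/1332 ≈ 0.12538)
(w(2)*r)*68 = (4*(167/1332))*68 = (167/333)*68 = 11356/333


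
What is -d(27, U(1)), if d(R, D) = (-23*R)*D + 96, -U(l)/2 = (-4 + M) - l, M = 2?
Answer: 3630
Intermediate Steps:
U(l) = 4 + 2*l (U(l) = -2*((-4 + 2) - l) = -2*(-2 - l) = 4 + 2*l)
d(R, D) = 96 - 23*D*R (d(R, D) = -23*D*R + 96 = 96 - 23*D*R)
-d(27, U(1)) = -(96 - 23*(4 + 2*1)*27) = -(96 - 23*(4 + 2)*27) = -(96 - 23*6*27) = -(96 - 3726) = -1*(-3630) = 3630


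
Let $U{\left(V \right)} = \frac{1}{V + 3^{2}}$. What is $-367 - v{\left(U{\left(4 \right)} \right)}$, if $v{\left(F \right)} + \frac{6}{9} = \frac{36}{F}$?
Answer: $- \frac{2503}{3} \approx -834.33$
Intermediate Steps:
$U{\left(V \right)} = \frac{1}{9 + V}$ ($U{\left(V \right)} = \frac{1}{V + 9} = \frac{1}{9 + V}$)
$v{\left(F \right)} = - \frac{2}{3} + \frac{36}{F}$
$-367 - v{\left(U{\left(4 \right)} \right)} = -367 - \left(- \frac{2}{3} + \frac{36}{\frac{1}{9 + 4}}\right) = -367 - \left(- \frac{2}{3} + \frac{36}{\frac{1}{13}}\right) = -367 - \left(- \frac{2}{3} + 36 \frac{1}{\frac{1}{13}}\right) = -367 - \left(- \frac{2}{3} + 36 \cdot 13\right) = -367 - \left(- \frac{2}{3} + 468\right) = -367 - \frac{1402}{3} = - \frac{2503}{3}$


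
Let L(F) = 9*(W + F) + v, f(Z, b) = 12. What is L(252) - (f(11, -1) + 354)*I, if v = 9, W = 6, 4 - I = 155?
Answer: 57597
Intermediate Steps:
I = -151 (I = 4 - 1*155 = 4 - 155 = -151)
L(F) = 63 + 9*F (L(F) = 9*(6 + F) + 9 = (54 + 9*F) + 9 = 63 + 9*F)
L(252) - (f(11, -1) + 354)*I = (63 + 9*252) - (12 + 354)*(-151) = (63 + 2268) - 366*(-151) = 2331 - 1*(-55266) = 2331 + 55266 = 57597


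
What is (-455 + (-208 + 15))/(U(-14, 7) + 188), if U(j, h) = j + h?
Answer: -648/181 ≈ -3.5801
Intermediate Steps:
U(j, h) = h + j
(-455 + (-208 + 15))/(U(-14, 7) + 188) = (-455 + (-208 + 15))/((7 - 14) + 188) = (-455 - 193)/(-7 + 188) = -648/181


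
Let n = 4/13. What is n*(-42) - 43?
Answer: -727/13 ≈ -55.923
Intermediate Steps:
n = 4/13 (n = 4*(1/13) = 4/13 ≈ 0.30769)
n*(-42) - 43 = (4/13)*(-42) - 43 = -168/13 - 43 = -727/13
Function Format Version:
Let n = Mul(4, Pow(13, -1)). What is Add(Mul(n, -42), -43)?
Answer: Rational(-727, 13) ≈ -55.923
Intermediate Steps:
n = Rational(4, 13) (n = Mul(4, Rational(1, 13)) = Rational(4, 13) ≈ 0.30769)
Add(Mul(n, -42), -43) = Add(Mul(Rational(4, 13), -42), -43) = Add(Rational(-168, 13), -43) = Rational(-727, 13)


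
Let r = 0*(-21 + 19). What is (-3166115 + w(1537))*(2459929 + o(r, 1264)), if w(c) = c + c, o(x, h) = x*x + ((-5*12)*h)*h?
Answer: 295433820928071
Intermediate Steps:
r = 0 (r = 0*(-2) = 0)
o(x, h) = x**2 - 60*h**2 (o(x, h) = x**2 + (-60*h)*h = x**2 - 60*h**2)
w(c) = 2*c
(-3166115 + w(1537))*(2459929 + o(r, 1264)) = (-3166115 + 2*1537)*(2459929 + (0**2 - 60*1264**2)) = (-3166115 + 3074)*(2459929 + (0 - 60*1597696)) = -3163041*(2459929 + (0 - 95861760)) = -3163041*(2459929 - 95861760) = -3163041*(-93401831) = 295433820928071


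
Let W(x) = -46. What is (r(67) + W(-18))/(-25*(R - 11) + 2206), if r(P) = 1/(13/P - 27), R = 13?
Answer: -82683/3872176 ≈ -0.021353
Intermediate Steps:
r(P) = 1/(-27 + 13/P)
(r(67) + W(-18))/(-25*(R - 11) + 2206) = (-1*67/(-13 + 27*67) - 46)/(-25*(13 - 11) + 2206) = (-1*67/(-13 + 1809) - 46)/(-25*2 + 2206) = (-1*67/1796 - 46)/(-50 + 2206) = (-1*67*1/1796 - 46)/2156 = (-67/1796 - 46)*(1/2156) = -82683/1796*1/2156 = -82683/3872176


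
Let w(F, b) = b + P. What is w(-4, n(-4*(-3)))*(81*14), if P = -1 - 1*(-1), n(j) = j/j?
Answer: 1134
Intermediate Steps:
n(j) = 1
P = 0 (P = -1 + 1 = 0)
w(F, b) = b (w(F, b) = b + 0 = b)
w(-4, n(-4*(-3)))*(81*14) = 1*(81*14) = 1*1134 = 1134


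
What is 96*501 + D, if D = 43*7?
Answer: 48397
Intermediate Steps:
D = 301
96*501 + D = 96*501 + 301 = 48096 + 301 = 48397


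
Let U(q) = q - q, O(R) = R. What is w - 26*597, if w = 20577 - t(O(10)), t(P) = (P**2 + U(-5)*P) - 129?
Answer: 5084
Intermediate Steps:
U(q) = 0
t(P) = -129 + P**2 (t(P) = (P**2 + 0*P) - 129 = (P**2 + 0) - 129 = P**2 - 129 = -129 + P**2)
w = 20606 (w = 20577 - (-129 + 10**2) = 20577 - (-129 + 100) = 20577 - 1*(-29) = 20577 + 29 = 20606)
w - 26*597 = 20606 - 26*597 = 20606 - 1*15522 = 20606 - 15522 = 5084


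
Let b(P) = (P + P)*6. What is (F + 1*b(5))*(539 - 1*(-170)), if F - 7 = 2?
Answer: 48921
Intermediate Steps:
F = 9 (F = 7 + 2 = 9)
b(P) = 12*P (b(P) = (2*P)*6 = 12*P)
(F + 1*b(5))*(539 - 1*(-170)) = (9 + 1*(12*5))*(539 - 1*(-170)) = (9 + 1*60)*(539 + 170) = (9 + 60)*709 = 69*709 = 48921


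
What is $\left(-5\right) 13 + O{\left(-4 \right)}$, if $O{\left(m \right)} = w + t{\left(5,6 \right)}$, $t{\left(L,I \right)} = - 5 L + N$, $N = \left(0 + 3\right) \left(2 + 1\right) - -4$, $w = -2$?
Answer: $-79$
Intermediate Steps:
$N = 13$ ($N = 3 \cdot 3 + 4 = 9 + 4 = 13$)
$t{\left(L,I \right)} = 13 - 5 L$ ($t{\left(L,I \right)} = - 5 L + 13 = 13 - 5 L$)
$O{\left(m \right)} = -14$ ($O{\left(m \right)} = -2 + \left(13 - 25\right) = -2 - 12 = -14$)
$\left(-5\right) 13 + O{\left(-4 \right)} = \left(-5\right) 13 - 14 = -65 - 14 = -79$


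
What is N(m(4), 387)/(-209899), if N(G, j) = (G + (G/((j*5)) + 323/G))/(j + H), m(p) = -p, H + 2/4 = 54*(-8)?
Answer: -655981/73920130830 ≈ -8.8742e-6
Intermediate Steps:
H = -865/2 (H = -1/2 + 54*(-8) = -1/2 - 432 = -865/2 ≈ -432.50)
N(G, j) = (G + 323/G + G/(5*j))/(-865/2 + j) (N(G, j) = (G + (G/((j*5)) + 323/G))/(j - 865/2) = (G + (G/((5*j)) + 323/G))/(-865/2 + j) = (G + (G*(1/(5*j)) + 323/G))/(-865/2 + j) = (G + (G/(5*j) + 323/G))/(-865/2 + j) = (G + (323/G + G/(5*j)))/(-865/2 + j) = (G + 323/G + G/(5*j))/(-865/2 + j))
N(m(4), 387)/(-209899) = ((2/5)*((-1*4)**2 + 1615*387 + 5*387*(-1*4)**2)/(-1*4*387*(-865 + 2*387)))/(-209899) = ((2/5)*(1/387)*((-4)**2 + 625005 + 5*387*(-4)**2)/(-4*(-865 + 774)))*(-1/209899) = ((2/5)*(-1/4)*(1/387)*(16 + 625005 + 5*387*16)/(-91))*(-1/209899) = ((2/5)*(-1/4)*(1/387)*(-1/91)*(16 + 625005 + 30960))*(-1/209899) = ((2/5)*(-1/4)*(1/387)*(-1/91)*655981)*(-1/209899) = (655981/352170)*(-1/209899) = -655981/73920130830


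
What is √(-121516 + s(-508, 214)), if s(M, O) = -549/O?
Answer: I*√5565064222/214 ≈ 348.6*I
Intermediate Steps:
√(-121516 + s(-508, 214)) = √(-121516 - 549/214) = √(-26004973/214) = I*√5565064222/214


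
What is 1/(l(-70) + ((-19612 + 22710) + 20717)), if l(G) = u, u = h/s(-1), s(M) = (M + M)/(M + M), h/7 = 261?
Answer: 1/25642 ≈ 3.8998e-5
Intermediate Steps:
h = 1827 (h = 7*261 = 1827)
s(M) = 1 (s(M) = (2*M)/((2*M)) = (2*M)*(1/(2*M)) = 1)
u = 1827 (u = 1827/1 = 1827*1 = 1827)
l(G) = 1827
1/(l(-70) + ((-19612 + 22710) + 20717)) = 1/(1827 + ((-19612 + 22710) + 20717)) = 1/(1827 + (3098 + 20717)) = 1/(1827 + 23815) = 1/25642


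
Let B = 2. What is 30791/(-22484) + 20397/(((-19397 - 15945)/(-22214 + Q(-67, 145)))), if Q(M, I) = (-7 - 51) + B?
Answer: 5106035350219/397314764 ≈ 12851.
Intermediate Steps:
Q(M, I) = -56 (Q(M, I) = (-7 - 51) + 2 = -58 + 2 = -56)
30791/(-22484) + 20397/(((-19397 - 15945)/(-22214 + Q(-67, 145)))) = 30791/(-22484) + 20397/(((-19397 - 15945)/(-22214 - 56))) = 30791*(-1/22484) + 20397/((-35342/(-22270))) = -30791/22484 + 20397/((-35342*(-1/22270))) = -30791/22484 + 20397/(17671/11135) = -30791/22484 + 20397*(11135/17671) = -30791/22484 + 227120595/17671 = 5106035350219/397314764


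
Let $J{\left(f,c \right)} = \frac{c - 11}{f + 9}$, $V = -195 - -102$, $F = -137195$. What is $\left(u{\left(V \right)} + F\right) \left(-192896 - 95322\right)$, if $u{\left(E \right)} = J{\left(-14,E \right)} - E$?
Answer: $\frac{197546346508}{5} \approx 3.9509 \cdot 10^{10}$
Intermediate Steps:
$V = -93$ ($V = -195 + 102 = -93$)
$J{\left(f,c \right)} = \frac{-11 + c}{9 + f}$
$u{\left(E \right)} = \frac{11}{5} - \frac{6 E}{5}$ ($u{\left(E \right)} = \frac{-11 + E}{9 - 14} - E = \frac{-11 + E}{-5} - E = - \frac{-11 + E}{5} - E = \left(\frac{11}{5} - \frac{E}{5}\right) - E = \frac{11}{5} - \frac{6 E}{5}$)
$\left(u{\left(V \right)} + F\right) \left(-192896 - 95322\right) = \left(\left(\frac{11}{5} - - \frac{558}{5}\right) - 137195\right) \left(-192896 - 95322\right) = \left(\left(\frac{11}{5} + \frac{558}{5}\right) - 137195\right) \left(-288218\right) = \left(\frac{569}{5} - 137195\right) \left(-288218\right) = \left(- \frac{685406}{5}\right) \left(-288218\right) = \frac{197546346508}{5}$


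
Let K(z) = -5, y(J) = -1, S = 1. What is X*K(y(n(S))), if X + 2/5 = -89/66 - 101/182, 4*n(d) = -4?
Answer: 34586/3003 ≈ 11.517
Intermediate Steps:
n(d) = -1 (n(d) = (1/4)*(-4) = -1)
X = -34586/15015 (X = -2/5 + (-89/66 - 101/182) = -2/5 - 5716/3003 = -34586/15015 ≈ -2.3034)
X*K(y(n(S))) = -34586/15015*(-5) = 34586/3003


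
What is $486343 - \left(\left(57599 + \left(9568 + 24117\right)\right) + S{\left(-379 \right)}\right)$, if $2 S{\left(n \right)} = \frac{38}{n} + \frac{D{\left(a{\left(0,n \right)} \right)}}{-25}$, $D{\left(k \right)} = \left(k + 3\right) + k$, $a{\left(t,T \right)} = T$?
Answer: $\frac{1497216571}{3790} \approx 3.9504 \cdot 10^{5}$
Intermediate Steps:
$D{\left(k \right)} = 3 + 2 k$ ($D{\left(k \right)} = \left(3 + k\right) + k = 3 + 2 k$)
$S{\left(n \right)} = - \frac{3}{50} + \frac{19}{n} - \frac{n}{25}$ ($S{\left(n \right)} = \frac{\frac{38}{n} + \frac{3 + 2 n}{-25}}{2} = \frac{\frac{38}{n} + \left(3 + 2 n\right) \left(- \frac{1}{25}\right)}{2} = \frac{\frac{38}{n} - \left(\frac{3}{25} + \frac{2 n}{25}\right)}{2} = \frac{- \frac{3}{25} + \frac{38}{n} - \frac{2 n}{25}}{2} = - \frac{3}{50} + \frac{19}{n} - \frac{n}{25}$)
$486343 - \left(\left(57599 + \left(9568 + 24117\right)\right) + S{\left(-379 \right)}\right) = 486343 - \left(\left(57599 + \left(9568 + 24117\right)\right) - \left(- \frac{151}{10} + \frac{19}{379}\right)\right) = 486343 - \left(\left(57599 + 33685\right) + \left(- \frac{3}{50} + 19 \left(- \frac{1}{379}\right) + \frac{379}{25}\right)\right) = 486343 - \left(91284 - - \frac{57039}{3790}\right) = 486343 - \left(91284 + \frac{57039}{3790}\right) = 486343 - \frac{346023399}{3790} = \frac{1497216571}{3790}$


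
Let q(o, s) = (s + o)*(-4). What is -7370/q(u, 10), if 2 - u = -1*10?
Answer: 335/4 ≈ 83.750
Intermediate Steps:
u = 12 (u = 2 - (-1)*10 = 2 - 1*(-10) = 2 + 10 = 12)
q(o, s) = -4*o - 4*s (q(o, s) = (o + s)*(-4) = -4*o - 4*s)
-7370/q(u, 10) = -7370/(-4*12 - 4*10) = -7370/(-48 - 40) = -7370/(-88) = -7370*(-1)/88 = -335*(-1/4) = 335/4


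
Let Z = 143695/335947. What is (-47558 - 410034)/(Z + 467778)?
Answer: -153726659624/157148759461 ≈ -0.97822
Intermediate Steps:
Z = 143695/335947 (Z = 143695*(1/335947) = 143695/335947 ≈ 0.42773)
(-47558 - 410034)/(Z + 467778) = (-47558 - 410034)/(143695/335947 + 467778) = -457592/157148759461/335947 = -457592*335947/157148759461 = -153726659624/157148759461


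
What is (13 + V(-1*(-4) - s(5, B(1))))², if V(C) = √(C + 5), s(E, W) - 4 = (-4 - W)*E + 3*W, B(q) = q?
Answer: 196 + 78*√3 ≈ 331.10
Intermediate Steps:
s(E, W) = 4 + 3*W + E*(-4 - W) (s(E, W) = 4 + ((-4 - W)*E + 3*W) = 4 + (E*(-4 - W) + 3*W) = 4 + (3*W + E*(-4 - W)) = 4 + 3*W + E*(-4 - W))
V(C) = √(5 + C)
(13 + V(-1*(-4) - s(5, B(1))))² = (13 + √(5 + (-1*(-4) - (4 - 4*5 + 3*1 - 1*5*1))))² = (13 + √(5 + (4 - (4 - 20 + 3 - 5))))² = (13 + √(5 + (4 - 1*(-18))))² = (13 + √(5 + (4 + 18)))² = (13 + √(5 + 22))² = (13 + √27)² = (13 + 3*√3)²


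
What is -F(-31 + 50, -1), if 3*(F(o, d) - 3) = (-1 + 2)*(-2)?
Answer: -7/3 ≈ -2.3333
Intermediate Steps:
F(o, d) = 7/3 (F(o, d) = 3 + ((-1 + 2)*(-2))/3 = 3 + (1*(-2))/3 = 3 + (⅓)*(-2) = 3 - ⅔ = 7/3)
-F(-31 + 50, -1) = -1*7/3 = -7/3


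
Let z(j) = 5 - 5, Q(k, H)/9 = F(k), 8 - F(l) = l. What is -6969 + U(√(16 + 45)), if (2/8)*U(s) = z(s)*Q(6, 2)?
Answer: -6969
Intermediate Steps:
F(l) = 8 - l
Q(k, H) = 72 - 9*k (Q(k, H) = 9*(8 - k) = 72 - 9*k)
z(j) = 0
U(s) = 0 (U(s) = 4*(0*(72 - 9*6)) = 4*(0*(72 - 54)) = 4*(0*18) = 4*0 = 0)
-6969 + U(√(16 + 45)) = -6969 + 0 = -6969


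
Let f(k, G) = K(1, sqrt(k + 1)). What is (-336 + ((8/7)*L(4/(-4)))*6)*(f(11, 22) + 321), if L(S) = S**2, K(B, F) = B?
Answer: -105984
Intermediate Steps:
f(k, G) = 1
(-336 + ((8/7)*L(4/(-4)))*6)*(f(11, 22) + 321) = (-336 + ((8/7)*(4/(-4))**2)*6)*(1 + 321) = (-336 + ((8*(1/7))*(4*(-1/4))**2)*6)*322 = (-336 + ((8/7)*(-1)**2)*6)*322 = (-336 + ((8/7)*1)*6)*322 = (-336 + (8/7)*6)*322 = (-336 + 48/7)*322 = -2304/7*322 = -105984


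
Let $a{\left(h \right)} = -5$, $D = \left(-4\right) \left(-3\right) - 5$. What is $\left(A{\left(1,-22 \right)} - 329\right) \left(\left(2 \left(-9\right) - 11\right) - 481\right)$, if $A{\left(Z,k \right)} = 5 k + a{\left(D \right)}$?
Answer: $226440$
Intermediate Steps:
$D = 7$ ($D = 12 - 5 = 7$)
$A{\left(Z,k \right)} = -5 + 5 k$ ($A{\left(Z,k \right)} = 5 k - 5 = -5 + 5 k$)
$\left(A{\left(1,-22 \right)} - 329\right) \left(\left(2 \left(-9\right) - 11\right) - 481\right) = \left(\left(-5 + 5 \left(-22\right)\right) - 329\right) \left(\left(2 \left(-9\right) - 11\right) - 481\right) = \left(\left(-5 - 110\right) - 329\right) \left(\left(-18 - 11\right) - 481\right) = \left(-115 - 329\right) \left(-29 - 481\right) = \left(-444\right) \left(-510\right) = 226440$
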